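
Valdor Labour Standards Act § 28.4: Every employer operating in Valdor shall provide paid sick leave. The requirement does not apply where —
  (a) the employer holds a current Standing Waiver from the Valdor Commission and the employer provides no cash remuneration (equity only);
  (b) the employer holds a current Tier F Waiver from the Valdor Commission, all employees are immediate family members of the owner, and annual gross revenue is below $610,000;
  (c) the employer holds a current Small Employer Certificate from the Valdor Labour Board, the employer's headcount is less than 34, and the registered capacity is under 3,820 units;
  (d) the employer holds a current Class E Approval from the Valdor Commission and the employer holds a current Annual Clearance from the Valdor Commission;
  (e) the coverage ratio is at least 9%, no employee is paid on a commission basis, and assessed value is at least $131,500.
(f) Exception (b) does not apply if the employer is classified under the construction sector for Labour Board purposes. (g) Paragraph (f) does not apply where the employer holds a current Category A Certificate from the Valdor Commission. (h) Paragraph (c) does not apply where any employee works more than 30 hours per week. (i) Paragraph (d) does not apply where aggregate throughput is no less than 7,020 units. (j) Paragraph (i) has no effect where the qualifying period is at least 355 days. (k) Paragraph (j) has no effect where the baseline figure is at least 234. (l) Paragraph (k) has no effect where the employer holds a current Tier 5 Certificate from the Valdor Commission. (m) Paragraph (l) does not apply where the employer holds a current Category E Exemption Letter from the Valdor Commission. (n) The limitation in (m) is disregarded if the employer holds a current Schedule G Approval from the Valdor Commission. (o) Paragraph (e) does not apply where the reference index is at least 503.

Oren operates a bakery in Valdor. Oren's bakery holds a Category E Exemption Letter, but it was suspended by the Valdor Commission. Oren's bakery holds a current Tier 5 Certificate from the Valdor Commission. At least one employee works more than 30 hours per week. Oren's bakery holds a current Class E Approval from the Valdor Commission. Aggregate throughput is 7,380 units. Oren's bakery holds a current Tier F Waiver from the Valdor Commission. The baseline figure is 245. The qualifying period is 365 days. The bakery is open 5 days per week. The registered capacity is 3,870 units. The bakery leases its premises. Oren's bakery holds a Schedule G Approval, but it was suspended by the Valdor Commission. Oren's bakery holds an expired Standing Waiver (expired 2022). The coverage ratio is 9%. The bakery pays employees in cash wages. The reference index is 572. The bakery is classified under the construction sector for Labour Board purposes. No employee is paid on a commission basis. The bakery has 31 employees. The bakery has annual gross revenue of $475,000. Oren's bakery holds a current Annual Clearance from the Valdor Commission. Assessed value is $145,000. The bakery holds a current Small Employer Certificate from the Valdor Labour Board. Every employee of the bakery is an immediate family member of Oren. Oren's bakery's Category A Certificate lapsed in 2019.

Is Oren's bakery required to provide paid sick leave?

No — exception (d) applies; Oren's bakery is not required to provide paid sick leave.

Exception (a) requires that the employer holds a current Standing Waiver from the Valdor Commission; but no current Standing Waiver is held, so (a) is unavailable.
Exception (b) is satisfied on its face — a current Tier F Waiver is held; every employee is an immediate family member; annual gross revenue is $475,000, below the $610,000 limit. But: (f) operates against (b): the bakery is classified under the construction sector. (g), which would lift (f), does not operate here — no current Category A Certificate is held. So (b) is unavailable.
Exception (c) fails — the registered capacity is 3,870 units, not under 3,820 units.
Exception (d): a current Class E Approval is held; a current Annual Clearance is held — every condition holds. Applying paragraphs (i)–(n): (i) operates (aggregate throughput is 7,380 units, meeting the 7,020 units threshold), but is displaced by (j): (j) is triggered — the qualifying period is 365 days, meeting the 355 days threshold. (k) would limit (j) — the baseline figure is 245, meeting the 234 threshold — but (l) sets (k) aside: (l) applies — a current Tier 5 Certificate is held. (m), which would lift (l), is inapplicable — no current Category E Exemption Letter is held. So (d) applies.
Exception (e)'s conditions are all satisfied: the coverage ratio is 9%, meeting the 9% threshold; no employee is paid on commission; assessed value is $145,000, meeting the $131,500 threshold. But: (o) operates — the reference index is 572, meeting the 503 threshold. So (e) is unavailable.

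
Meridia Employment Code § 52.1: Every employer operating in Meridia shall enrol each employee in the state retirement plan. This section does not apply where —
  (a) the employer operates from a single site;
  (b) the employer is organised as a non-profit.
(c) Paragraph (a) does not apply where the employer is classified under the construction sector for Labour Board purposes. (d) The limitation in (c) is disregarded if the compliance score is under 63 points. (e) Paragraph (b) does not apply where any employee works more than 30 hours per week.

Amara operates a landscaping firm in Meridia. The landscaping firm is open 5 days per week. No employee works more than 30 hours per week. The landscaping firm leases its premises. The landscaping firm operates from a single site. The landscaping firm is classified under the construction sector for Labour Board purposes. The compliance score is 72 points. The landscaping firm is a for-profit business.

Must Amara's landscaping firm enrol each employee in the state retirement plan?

Yes — Amara's landscaping firm must enrol each employee in the state retirement plan.

All of (a)'s requirements are met (the employer operates from a single site). Turning to paragraphs (c)–(d): (c) operates against (a): the landscaping firm is classified under the construction sector. (d) is inapplicable (the compliance score is 72 points, not under 63 points), so (c) stands. (a) is therefore removed.
Exception (b) fails — the employer is for-profit.
No exception displaces § 52.1.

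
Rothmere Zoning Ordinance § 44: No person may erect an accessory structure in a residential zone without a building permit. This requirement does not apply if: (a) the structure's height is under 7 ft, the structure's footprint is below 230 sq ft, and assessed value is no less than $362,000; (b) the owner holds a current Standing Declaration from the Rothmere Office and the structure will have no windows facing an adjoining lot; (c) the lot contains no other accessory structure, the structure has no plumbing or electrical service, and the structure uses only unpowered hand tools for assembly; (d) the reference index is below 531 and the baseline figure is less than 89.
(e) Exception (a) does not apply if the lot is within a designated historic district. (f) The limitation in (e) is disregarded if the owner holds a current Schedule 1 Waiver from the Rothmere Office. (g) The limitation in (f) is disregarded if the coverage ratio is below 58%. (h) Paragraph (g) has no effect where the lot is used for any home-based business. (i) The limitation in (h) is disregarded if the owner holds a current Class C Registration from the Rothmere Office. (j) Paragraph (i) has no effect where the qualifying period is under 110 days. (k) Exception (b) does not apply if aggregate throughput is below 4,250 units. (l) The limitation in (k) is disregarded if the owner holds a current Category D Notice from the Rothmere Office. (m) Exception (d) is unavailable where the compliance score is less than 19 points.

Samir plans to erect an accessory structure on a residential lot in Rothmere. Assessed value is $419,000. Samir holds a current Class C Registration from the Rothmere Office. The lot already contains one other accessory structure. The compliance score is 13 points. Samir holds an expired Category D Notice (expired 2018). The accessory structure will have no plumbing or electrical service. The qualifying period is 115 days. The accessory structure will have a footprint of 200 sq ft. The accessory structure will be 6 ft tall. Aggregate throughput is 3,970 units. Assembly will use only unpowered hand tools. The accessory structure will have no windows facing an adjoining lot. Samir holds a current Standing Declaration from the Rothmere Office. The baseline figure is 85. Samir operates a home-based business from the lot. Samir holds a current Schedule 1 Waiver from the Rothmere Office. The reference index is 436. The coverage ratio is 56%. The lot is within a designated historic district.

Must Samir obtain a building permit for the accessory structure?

Yes — Samir must obtain a building permit.

Exception (a)'s conditions are all satisfied: the structure's height is 6 ft, under the 7 ft limit; the structure's footprint is 200 sq ft, below the 230 sq ft limit; assessed value is $419,000, meeting the $362,000 threshold. However, paragraphs (e)–(j) must be considered: (e) is engaged — the lot is in a historic district. (f) is engaged (a current Schedule 1 Waiver is held), but is set aside by (g): (g) operates against (f): the coverage ratio is 56%, below the 58% limit. (h) would limit (g) — a home-based business operates on the lot — but (i) sets (h) aside: (i) is engaged — a current Class C Registration is held. (j), which would lift (i), is not engaged — the qualifying period is 115 days, not under 110 days. Exception (a) does not apply.
Exception (b): a current Standing Declaration is held; no windows face an adjoining lot — every condition holds. But: (k) operates — aggregate throughput is 3,970 units, below the 4,250 units limit. (l), which would lift (k), is not engaged — no current Category D Notice is held. (b) is therefore removed.
Exception (c) does not apply: the lot already has another accessory structure.
All of (d)'s requirements are met (the reference index is 436, below the 531 limit; the baseline figure is 85, less than the 89 limit). But: (m) operates against (d): the compliance score is 13 points, less than the 19 points limit. So (d) is unavailable.
No exception applies. The general rule governs.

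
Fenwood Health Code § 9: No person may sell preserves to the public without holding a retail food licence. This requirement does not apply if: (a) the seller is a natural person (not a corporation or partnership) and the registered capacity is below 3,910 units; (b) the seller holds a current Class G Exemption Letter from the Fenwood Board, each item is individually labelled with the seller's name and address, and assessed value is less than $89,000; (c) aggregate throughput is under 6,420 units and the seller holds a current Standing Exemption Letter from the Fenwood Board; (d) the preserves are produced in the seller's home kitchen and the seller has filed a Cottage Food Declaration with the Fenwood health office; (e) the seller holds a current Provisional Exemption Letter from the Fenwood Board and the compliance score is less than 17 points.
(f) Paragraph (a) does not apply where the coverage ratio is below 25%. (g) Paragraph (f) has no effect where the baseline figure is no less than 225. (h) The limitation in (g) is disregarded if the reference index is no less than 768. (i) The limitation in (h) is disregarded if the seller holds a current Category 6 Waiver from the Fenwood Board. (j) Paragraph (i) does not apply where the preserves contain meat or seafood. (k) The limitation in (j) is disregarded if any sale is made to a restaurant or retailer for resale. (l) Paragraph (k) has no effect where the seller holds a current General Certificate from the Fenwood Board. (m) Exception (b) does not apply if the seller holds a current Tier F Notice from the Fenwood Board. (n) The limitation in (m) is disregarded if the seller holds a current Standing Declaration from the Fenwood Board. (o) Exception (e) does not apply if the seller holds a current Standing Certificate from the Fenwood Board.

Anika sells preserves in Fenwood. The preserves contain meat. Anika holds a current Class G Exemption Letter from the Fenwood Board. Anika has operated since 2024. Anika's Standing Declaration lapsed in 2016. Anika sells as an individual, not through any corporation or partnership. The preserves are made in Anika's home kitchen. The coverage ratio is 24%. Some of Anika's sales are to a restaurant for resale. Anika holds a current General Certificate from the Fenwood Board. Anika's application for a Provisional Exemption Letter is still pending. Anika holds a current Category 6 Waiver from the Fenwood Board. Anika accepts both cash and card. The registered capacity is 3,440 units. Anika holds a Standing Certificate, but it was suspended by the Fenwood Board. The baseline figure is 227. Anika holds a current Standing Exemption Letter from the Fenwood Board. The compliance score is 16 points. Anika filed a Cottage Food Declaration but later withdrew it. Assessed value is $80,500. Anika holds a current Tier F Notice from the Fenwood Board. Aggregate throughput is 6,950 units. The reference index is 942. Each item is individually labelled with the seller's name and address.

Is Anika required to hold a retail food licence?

All of (a)'s requirements are met (the seller is a natural person; the registered capacity is 3,440 units, below the 3,910 units limit). However, paragraphs (f)–(l) must be considered: (f) operates against (a): the coverage ratio is 24%, below the 25% limit. (g) is triggered (the baseline figure is 227, meeting the 225 threshold), but is set aside by (h): (h) operates against (g): the reference index is 942, meeting the 768 threshold. (i) would limit (h) — a current Category 6 Waiver is held — but (j) sets (i) aside: (j) operates against (i): the preserves contain meat. (k) would limit (j) — some sales are to a restaurant for resale — but (l) sets (k) aside: (l) operates against (k): a current General Certificate is held. So (a) is unavailable.
All of (b)'s requirements are met (a current Class G Exemption Letter is held; items are individually labelled; assessed value is $80,500, less than the $89,000 limit). Turning to paragraphs (m)–(n): (m) operates against (b): a current Tier F Notice is held. (n) is not engaged (no current Standing Declaration is held), so (m) stands. Exception (b) does not apply.
Exception (c) does not apply: aggregate throughput is 6,950 units, not under 6,420 units.
Exception (d) fails — the Cottage Food Declaration was withdrawn.
Exception (e) requires that the seller holds a current Provisional Exemption Letter from the Fenwood Board; but no current Provisional Exemption Letter is held, so (e) is unavailable.
Every exception is unavailable, so the rule governs.

Yes — Anika must hold a retail food licence.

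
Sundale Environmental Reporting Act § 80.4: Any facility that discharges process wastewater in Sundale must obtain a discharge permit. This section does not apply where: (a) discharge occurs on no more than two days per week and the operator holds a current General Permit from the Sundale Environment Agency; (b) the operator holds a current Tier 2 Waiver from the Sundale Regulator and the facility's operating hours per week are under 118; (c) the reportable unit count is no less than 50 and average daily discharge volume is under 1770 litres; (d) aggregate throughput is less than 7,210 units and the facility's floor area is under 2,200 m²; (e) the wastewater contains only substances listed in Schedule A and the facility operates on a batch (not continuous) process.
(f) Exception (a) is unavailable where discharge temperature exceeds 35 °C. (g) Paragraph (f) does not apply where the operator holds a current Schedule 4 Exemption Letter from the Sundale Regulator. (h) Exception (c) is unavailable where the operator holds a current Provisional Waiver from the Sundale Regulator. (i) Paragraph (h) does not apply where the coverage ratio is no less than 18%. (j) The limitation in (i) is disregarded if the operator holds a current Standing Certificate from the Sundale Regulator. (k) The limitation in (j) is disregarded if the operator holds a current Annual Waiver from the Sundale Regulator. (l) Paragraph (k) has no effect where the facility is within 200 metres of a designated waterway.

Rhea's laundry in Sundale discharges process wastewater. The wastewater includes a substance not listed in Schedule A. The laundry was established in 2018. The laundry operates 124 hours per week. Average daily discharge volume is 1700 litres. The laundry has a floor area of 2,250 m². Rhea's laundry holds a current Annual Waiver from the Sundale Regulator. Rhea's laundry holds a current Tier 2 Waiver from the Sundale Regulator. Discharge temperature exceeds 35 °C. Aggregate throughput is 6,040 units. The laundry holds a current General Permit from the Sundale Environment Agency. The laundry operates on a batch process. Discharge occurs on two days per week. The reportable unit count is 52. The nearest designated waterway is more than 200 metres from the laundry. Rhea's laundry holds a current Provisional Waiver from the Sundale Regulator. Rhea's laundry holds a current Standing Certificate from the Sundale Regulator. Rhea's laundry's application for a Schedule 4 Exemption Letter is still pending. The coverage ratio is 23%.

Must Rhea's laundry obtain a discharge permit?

No — exception (c) applies; Rhea's laundry is not required to obtain a discharge permit.

All of (a)'s requirements are met (discharge occurs on no more than two days per week; a current General Permit is held). Turning to paragraphs (f)–(g): (f) operates against (a): discharge temperature exceeds 35 °C. (g) is not engaged (the Schedule 4 Exemption Letter is not current), so (f) stands. (a) is therefore removed.
Exception (b) fails — the facility's operating hours per week are 124, not under 118.
Exception (c)'s conditions are all satisfied: the reportable unit count is 52, meeting the 50 threshold; average daily discharge volume is 1700 litres, under the 1770 litres limit. Considering the limiting provisions: (h) would limit (c) — a current Provisional Waiver is held — but (i) sets (h) aside: (i) operates — the coverage ratio is 23%, meeting the 18% threshold. (j) is triggered (a current Standing Certificate is held), but is itself disapplied by (k): (k) operates against (j): a current Annual Waiver is held. (l) does not operate here (the laundry is more than 200 m from any designated waterway), so (k) stands. (c) remains available.
Exception (d) does not apply: the facility's floor area is 2,250 m², not under 2,200 m².
Exception (e) fails — the wastewater includes a non-Schedule-A substance.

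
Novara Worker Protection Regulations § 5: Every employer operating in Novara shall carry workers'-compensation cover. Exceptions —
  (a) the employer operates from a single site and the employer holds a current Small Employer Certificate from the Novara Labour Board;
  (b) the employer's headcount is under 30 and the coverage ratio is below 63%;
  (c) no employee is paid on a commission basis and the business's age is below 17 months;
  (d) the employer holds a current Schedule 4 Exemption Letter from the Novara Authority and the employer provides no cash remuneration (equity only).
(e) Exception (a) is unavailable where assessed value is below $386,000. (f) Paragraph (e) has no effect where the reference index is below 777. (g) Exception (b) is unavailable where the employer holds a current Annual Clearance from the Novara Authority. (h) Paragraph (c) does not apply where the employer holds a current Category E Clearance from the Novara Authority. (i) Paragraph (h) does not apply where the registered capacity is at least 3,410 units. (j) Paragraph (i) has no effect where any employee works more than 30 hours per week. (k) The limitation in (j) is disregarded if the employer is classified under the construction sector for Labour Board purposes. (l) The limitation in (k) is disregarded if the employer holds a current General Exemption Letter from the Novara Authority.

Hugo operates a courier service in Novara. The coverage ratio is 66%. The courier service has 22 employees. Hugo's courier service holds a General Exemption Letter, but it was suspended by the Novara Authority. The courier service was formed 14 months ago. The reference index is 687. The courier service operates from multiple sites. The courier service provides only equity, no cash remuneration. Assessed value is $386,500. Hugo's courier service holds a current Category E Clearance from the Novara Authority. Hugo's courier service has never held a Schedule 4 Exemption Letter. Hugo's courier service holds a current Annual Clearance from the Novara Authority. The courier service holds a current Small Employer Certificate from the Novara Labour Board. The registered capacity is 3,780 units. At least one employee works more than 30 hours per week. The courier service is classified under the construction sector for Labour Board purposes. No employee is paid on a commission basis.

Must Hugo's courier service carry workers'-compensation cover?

Exception (a) does not apply: the employer operates from multiple sites.
Exception (b) requires that the coverage ratio is below 63%; but the coverage ratio is 66%, not below 63%, so (b) is unavailable.
Exception (c) is satisfied on its face — no employee is paid on commission; the business's age is 14 months, below the 17 months limit. Applying paragraphs (h)–(l): (h) would limit (c) — a current Category E Clearance is held — but (i) sets (h) aside: (i) operates against (h): the registered capacity is 3,780 units, meeting the 3,410 units threshold. (j) would limit (i) — at least one employee exceeds 30 hours/week — but (k) sets (j) aside: (k) is triggered — the courier service is classified under the construction sector. (l), which would lift (k), is not triggered — the General Exemption Letter is not current. (c) remains available.
Exception (d) does not apply: the Schedule 4 Exemption Letter is not current.

No — exception (c) applies; Hugo's courier service is not required to carry workers'-compensation cover.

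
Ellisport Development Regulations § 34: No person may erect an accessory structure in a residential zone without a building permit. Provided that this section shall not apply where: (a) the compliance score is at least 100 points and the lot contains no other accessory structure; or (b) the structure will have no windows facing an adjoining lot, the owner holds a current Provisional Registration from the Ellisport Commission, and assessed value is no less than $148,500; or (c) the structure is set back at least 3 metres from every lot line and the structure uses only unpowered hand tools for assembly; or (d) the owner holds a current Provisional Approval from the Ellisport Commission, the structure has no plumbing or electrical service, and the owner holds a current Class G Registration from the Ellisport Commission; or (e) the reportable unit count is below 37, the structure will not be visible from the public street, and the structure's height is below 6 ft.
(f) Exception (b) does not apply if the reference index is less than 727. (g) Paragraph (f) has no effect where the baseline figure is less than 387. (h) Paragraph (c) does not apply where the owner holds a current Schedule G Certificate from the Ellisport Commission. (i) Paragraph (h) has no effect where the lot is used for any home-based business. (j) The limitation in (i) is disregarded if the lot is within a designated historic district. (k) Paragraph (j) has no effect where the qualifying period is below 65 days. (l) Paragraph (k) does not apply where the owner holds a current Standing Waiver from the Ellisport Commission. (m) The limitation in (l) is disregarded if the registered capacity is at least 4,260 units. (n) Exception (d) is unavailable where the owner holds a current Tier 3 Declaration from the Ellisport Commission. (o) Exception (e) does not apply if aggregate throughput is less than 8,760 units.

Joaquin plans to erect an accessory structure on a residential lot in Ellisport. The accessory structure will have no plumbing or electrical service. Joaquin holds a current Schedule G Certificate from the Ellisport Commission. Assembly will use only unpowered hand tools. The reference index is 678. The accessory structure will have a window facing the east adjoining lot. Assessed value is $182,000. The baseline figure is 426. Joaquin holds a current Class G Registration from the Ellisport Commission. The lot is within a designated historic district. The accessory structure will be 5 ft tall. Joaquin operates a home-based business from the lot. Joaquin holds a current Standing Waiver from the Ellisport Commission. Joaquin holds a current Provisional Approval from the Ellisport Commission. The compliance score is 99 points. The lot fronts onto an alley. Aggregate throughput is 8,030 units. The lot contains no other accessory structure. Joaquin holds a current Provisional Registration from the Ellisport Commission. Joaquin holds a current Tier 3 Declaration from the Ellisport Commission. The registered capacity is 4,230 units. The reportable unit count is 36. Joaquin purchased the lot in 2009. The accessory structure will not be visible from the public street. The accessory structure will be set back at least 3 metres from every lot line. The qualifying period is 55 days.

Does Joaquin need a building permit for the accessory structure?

Yes — Joaquin must obtain a building permit.

Exception (a) fails — the compliance score is 99 points, short of 100 points.
Exception (b) requires that the structure will have no windows facing an adjoining lot; but a window faces an adjoining lot, so (b) is unavailable.
Exception (c): the setback is at least 3 m on every side; assembly uses only hand tools — every condition holds. Turning to paragraphs (h)–(m): (h) operates against (c): a current Schedule G Certificate is held. (i) would limit (h) — a home-based business operates on the lot — but (j) sets (i) aside: (j) applies — the lot is in a historic district. (k) would limit (j) — the qualifying period is 55 days, below the 65 days limit — but (l) sets (k) aside: (l) operates — a current Standing Waiver is held. (m), which would lift (l), does not operate here — the registered capacity is 4,230 units, short of 4,260 units. (c) is therefore removed.
Exception (d) is satisfied on its face — a current Provisional Approval is held; there is no plumbing or electrical service; a current Class G Registration is held. But applying paragraph (n): (n) operates against (d): a current Tier 3 Declaration is held. Exception (d) does not apply.
Exception (e) is satisfied on its face — the reportable unit count is 36, below the 37 limit; the structure will not be visible from the street; the structure's height is 5 ft, below the 6 ft limit. But: (o) is triggered — aggregate throughput is 8,030 units, less than the 8,760 units limit. Exception (e) does not apply.
No exception is made out. Joaquin falls within the general rule.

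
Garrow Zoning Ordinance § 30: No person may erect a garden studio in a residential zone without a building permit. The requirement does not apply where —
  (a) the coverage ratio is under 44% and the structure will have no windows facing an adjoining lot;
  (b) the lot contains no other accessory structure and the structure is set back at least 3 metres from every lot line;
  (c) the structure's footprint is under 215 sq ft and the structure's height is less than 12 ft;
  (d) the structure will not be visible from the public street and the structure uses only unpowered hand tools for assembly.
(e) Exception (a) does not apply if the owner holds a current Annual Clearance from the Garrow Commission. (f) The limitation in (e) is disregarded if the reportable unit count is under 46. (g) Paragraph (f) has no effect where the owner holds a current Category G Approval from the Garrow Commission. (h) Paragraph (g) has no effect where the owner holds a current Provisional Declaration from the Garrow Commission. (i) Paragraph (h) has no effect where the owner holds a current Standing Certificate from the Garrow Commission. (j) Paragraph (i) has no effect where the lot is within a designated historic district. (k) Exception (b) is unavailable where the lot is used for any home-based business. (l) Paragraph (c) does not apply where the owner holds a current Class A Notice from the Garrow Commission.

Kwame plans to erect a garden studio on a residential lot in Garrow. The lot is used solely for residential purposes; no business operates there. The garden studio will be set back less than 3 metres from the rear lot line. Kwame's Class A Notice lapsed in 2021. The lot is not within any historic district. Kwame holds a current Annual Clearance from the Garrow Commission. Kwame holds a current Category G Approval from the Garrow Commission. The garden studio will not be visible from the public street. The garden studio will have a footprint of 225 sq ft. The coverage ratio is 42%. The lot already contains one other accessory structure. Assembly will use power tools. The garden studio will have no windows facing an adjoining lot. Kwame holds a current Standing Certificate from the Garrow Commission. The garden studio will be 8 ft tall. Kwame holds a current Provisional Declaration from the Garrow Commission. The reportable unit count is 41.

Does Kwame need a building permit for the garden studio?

Exception (a)'s conditions are all satisfied: the coverage ratio is 42%, under the 44% limit; no windows face an adjoining lot. But applying paragraphs (e)–(j): (e) is triggered — a current Annual Clearance is held. (f) would limit (e) — the reportable unit count is 41, under the 46 limit — but (g) sets (f) aside: (g) operates against (f): a current Category G Approval is held. (h) would limit (g) — a current Provisional Declaration is held — but (i) sets (h) aside: (i) operates against (h): a current Standing Certificate is held. (j), which would lift (i), does not operate here — the lot is not in a historic district. (a) is therefore removed.
Exception (b) requires that the lot contains no other accessory structure; but the lot already has another accessory structure, so (b) is unavailable.
Exception (c) requires that the structure's footprint is under 215 sq ft; but the structure's footprint is 225 sq ft, not under 215 sq ft, so (c) is unavailable.
Exception (d) does not apply: assembly uses power tools.
No exception displaces § 30.

Yes — Kwame must obtain a building permit.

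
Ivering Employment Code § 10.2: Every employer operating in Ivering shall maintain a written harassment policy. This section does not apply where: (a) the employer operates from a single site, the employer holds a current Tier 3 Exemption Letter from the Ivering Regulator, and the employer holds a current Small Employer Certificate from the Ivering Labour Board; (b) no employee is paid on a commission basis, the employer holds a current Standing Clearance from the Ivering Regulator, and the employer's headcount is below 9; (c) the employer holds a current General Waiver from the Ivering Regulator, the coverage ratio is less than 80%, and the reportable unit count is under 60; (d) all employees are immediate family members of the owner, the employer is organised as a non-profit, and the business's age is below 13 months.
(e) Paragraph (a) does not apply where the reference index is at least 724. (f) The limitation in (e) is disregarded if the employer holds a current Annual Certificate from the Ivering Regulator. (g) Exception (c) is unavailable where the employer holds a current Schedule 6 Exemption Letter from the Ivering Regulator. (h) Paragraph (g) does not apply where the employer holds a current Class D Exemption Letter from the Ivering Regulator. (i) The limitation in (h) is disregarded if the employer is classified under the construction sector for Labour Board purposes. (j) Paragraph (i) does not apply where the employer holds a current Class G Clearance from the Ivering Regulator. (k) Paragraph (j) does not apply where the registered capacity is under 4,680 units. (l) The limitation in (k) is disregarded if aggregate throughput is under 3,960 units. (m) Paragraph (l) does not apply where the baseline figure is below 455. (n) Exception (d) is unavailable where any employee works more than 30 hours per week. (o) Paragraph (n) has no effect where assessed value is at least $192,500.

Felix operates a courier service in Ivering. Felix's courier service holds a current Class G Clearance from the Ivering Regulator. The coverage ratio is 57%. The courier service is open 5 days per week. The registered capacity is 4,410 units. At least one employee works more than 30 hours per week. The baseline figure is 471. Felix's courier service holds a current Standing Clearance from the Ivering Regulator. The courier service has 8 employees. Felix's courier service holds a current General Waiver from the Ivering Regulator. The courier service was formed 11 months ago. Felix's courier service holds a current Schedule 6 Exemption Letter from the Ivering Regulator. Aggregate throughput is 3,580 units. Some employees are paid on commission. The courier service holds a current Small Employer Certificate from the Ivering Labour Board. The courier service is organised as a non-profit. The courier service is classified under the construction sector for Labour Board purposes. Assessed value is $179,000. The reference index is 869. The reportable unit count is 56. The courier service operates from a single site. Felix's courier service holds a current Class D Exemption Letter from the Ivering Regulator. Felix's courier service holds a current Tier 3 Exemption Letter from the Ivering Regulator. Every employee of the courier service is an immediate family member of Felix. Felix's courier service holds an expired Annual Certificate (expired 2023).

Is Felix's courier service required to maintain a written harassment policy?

All of (a)'s requirements are met (the employer operates from a single site; a current Tier 3 Exemption Letter is held; a current Small Employer Certificate is held). But applying paragraphs (e)–(f): (e) is engaged — the reference index is 869, meeting the 724 threshold. (f), which would lift (e), is not engaged — no current Annual Certificate is held. (a) is therefore removed.
Exception (b) fails — some employees are paid on commission.
Exception (c)'s conditions are all satisfied: a current General Waiver is held; the coverage ratio is 57%, less than the 80% limit; the reportable unit count is 56, under the 60 limit. Under paragraphs (g)–(m): (g) would limit (c) — a current Schedule 6 Exemption Letter is held — but (h) sets (g) aside: (h) operates against (g): a current Class D Exemption Letter is held. (i) would limit (h) — the courier service is classified under the construction sector — but (j) sets (i) aside: (j) is triggered — a current Class G Clearance is held. (k) is engaged (the registered capacity is 4,410 units, under the 4,680 units limit), but is overridden by (l): (l) operates — aggregate throughput is 3,580 units, under the 3,960 units limit. (m) is not engaged (the baseline figure is 471, not below 455), so (l) stands. Exception (c) stands.
Exception (d): every employee is an immediate family member; the employer is a non-profit; the business's age is 11 months, below the 13 months limit — every condition holds. But: (n) is engaged — at least one employee exceeds 30 hours/week. (o), which would lift (n), is inapplicable — assessed value is $179,000, short of $192,500. So (d) is unavailable.

No — exception (c) applies; Felix's courier service is not required to maintain a written harassment policy.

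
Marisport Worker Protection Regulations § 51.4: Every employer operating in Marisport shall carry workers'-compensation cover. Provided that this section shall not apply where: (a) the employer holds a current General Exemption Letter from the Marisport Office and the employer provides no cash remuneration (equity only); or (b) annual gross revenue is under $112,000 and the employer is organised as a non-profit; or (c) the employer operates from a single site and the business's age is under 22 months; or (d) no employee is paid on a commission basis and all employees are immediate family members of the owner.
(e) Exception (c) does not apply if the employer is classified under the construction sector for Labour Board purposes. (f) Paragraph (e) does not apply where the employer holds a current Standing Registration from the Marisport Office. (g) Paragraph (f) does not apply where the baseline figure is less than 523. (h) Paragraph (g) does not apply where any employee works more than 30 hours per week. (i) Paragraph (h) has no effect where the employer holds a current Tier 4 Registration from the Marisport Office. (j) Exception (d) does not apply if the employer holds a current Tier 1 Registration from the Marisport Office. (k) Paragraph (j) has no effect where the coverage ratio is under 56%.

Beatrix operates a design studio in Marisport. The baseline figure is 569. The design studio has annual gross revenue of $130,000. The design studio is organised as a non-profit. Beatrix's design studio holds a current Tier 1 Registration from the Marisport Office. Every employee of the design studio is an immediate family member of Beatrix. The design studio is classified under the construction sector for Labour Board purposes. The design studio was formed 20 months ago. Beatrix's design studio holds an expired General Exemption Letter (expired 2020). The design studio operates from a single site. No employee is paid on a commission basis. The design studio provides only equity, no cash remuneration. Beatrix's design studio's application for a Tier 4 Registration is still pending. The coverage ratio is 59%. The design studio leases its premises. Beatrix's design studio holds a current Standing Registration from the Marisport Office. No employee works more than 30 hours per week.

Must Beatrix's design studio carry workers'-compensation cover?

No — exception (c) applies; Beatrix's design studio is not required to carry workers'-compensation cover.

Exception (a) does not apply: the General Exemption Letter is not current.
Exception (b) does not apply: annual gross revenue is $130,000, not under $112,000.
Exception (c): the employer operates from a single site; the business's age is 20 months, under the 22 months limit — every condition holds. As to paragraphs (e)–(i): (e) is triggered (the design studio is classified under the construction sector), but is itself disapplied by (f): (f) operates against (e): a current Standing Registration is held. (g) is not triggered (the baseline figure is 569, not less than 523), so (f) stands. So (c) applies.
Exception (d)'s conditions are all satisfied: no employee is paid on commission; every employee is an immediate family member. But applying paragraphs (j)–(k): (j) operates against (d): a current Tier 1 Registration is held. (k), which would lift (j), is inapplicable — the coverage ratio is 59%, not under 56%. (d) is therefore removed.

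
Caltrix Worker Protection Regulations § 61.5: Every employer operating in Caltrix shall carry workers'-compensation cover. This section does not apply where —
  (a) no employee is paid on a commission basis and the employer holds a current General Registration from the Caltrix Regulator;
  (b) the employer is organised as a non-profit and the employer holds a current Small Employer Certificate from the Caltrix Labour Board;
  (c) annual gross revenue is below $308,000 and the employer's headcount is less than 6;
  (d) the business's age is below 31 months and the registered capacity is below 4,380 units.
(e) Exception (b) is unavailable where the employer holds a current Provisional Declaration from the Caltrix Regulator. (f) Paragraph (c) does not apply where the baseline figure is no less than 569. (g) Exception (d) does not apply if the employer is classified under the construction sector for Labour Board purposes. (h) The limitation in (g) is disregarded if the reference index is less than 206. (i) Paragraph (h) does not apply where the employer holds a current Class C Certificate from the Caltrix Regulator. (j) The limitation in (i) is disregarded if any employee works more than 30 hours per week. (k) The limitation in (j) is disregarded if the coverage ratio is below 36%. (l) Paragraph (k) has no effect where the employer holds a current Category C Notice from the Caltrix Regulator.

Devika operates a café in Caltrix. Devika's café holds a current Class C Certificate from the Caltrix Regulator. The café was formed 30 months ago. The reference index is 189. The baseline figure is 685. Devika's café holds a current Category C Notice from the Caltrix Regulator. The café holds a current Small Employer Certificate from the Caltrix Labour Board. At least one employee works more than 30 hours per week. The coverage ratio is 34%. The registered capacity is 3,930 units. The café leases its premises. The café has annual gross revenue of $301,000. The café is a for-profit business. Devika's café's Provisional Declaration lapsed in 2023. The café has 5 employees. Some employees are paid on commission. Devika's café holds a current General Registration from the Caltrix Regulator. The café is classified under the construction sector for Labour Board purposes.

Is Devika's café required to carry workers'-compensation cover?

Exception (a) does not apply: some employees are paid on commission.
Exception (b) requires that the employer is organised as a non-profit; but the employer is for-profit, so (b) is unavailable.
Exception (c)'s conditions are all satisfied: annual gross revenue is $301,000, below the $308,000 limit; the employer's headcount is 5, less than the 6 limit. But applying paragraph (f): (f) operates against (c): the baseline figure is 685, meeting the 569 threshold. (c) is therefore removed.
Exception (d) is satisfied on its face — the business's age is 30 months, below the 31 months limit; the registered capacity is 3,930 units, below the 4,380 units limit. Considering the limiting provisions: (g) applies (the café is classified under the construction sector), but is itself disapplied by (h): (h) operates — the reference index is 189, less than the 206 limit. (i) would limit (h) — a current Class C Certificate is held — but (j) sets (i) aside: (j) applies — at least one employee exceeds 30 hours/week. (k) is triggered (the coverage ratio is 34%, below the 36% limit), but is itself disapplied by (l): (l) operates against (k): a current Category C Notice is held. (d) remains available.

No — exception (d) applies; Devika's café is not required to carry workers'-compensation cover.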